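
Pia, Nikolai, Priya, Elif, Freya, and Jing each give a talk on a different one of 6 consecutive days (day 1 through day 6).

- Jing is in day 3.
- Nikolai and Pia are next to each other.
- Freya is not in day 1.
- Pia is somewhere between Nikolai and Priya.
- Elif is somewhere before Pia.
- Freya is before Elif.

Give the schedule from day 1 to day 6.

From clue 1: Jing → day 3.
From clues 1–2: Pia is in {1,2,4,5,6}.
From clues 1–3: Freya is in {2,4,5,6}.
From clues 1–4: Pia is in {2,4,5}.
From clues 1–5: Pia is in {4,5}.
From clues 1–6: Priya → day 1, Freya → day 2, Elif → day 4, Pia → day 5, Nikolai → day 6.

Priya, Freya, Jing, Elif, Pia, Nikolai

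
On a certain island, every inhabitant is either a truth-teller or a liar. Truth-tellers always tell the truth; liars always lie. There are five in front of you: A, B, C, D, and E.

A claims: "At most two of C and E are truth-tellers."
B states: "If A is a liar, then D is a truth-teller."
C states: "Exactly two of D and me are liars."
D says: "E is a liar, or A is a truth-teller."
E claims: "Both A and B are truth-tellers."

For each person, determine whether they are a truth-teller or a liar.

Regardless of anyone's role, A's statement is true, so A is a truth-teller.
With that fixed, B's statement is true, so B is a truth-teller.
With that fixed, D's statement is true, so D is a truth-teller.
With that fixed, E's statement is true, so E is a truth-teller.
With that fixed, C's statement is false, so C is a liar.

A: truth-teller, B: truth-teller, C: liar, D: truth-teller, E: truth-teller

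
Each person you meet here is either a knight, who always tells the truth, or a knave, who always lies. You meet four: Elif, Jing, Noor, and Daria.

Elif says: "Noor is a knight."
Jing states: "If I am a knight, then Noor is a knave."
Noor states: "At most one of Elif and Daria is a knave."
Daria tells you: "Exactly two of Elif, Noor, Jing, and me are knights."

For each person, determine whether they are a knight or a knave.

Consider Elif. Suppose Elif is a knight.
Then no assignment of the remaining roles makes every statement match its speaker's type — contradiction.
So Elif is a knave.
Consider Jing. Suppose Jing is a knave.
Then Jing's own statement would have to be false, but it can't be — contradiction.
So Jing is a knight.
Consider Noor. Suppose Noor is a knight.
Then Elif's statement comes out true, contradicting Elif being a knave.
So Noor is a knave.
Consider Daria. Suppose Daria is a knight.
Then Noor's statement comes out true, contradicting Noor being a knave.
So Daria is a knave.

Elif: knave, Jing: knight, Noor: knave, Daria: knave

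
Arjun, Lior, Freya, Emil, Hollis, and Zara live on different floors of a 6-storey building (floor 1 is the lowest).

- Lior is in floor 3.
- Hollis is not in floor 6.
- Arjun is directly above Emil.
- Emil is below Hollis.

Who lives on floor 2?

Arjun

With clue 1, Lior is ruled out for floor 2.
With clues 1–3, Emil is ruled out for floor 2.
With clues 1–4, Freya, Hollis, and Zara are ruled out for floor 2.
So floor 2 is Arjun.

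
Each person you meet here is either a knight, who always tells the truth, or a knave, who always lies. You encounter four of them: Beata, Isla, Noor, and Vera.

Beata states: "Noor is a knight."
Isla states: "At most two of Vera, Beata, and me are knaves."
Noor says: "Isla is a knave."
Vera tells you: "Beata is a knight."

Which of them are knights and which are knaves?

Consider Beata. Suppose Beata is a knight.
Then no assignment of the remaining roles makes every statement match its speaker's type — contradiction.
So Beata is a knave.
With that fixed, Vera's statement is false, so Vera is a knave.
Consider Isla. Suppose Isla is a knave.
Then no assignment of the remaining roles makes every statement match its speaker's type — contradiction.
So Isla is a knight.
With that fixed, Noor's statement is false, so Noor is a knave.

Beata: knave, Isla: knight, Noor: knave, Vera: knave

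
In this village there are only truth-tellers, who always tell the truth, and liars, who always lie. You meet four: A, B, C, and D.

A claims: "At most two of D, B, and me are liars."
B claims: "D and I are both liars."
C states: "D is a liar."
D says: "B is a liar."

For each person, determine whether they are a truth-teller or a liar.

A: truth-teller, B: liar, C: liar, D: truth-teller

Consider A. Suppose A is a liar.
Then no assignment of the remaining roles makes every statement match its speaker's type — contradiction.
So A is a truth-teller.
Consider B. Suppose B is a truth-teller.
Then B's own statement would have to be true, but it can't be — contradiction.
So B is a liar.
With that fixed, D's statement is true, so D is a truth-teller.
With that fixed, C's statement is false, so C is a liar.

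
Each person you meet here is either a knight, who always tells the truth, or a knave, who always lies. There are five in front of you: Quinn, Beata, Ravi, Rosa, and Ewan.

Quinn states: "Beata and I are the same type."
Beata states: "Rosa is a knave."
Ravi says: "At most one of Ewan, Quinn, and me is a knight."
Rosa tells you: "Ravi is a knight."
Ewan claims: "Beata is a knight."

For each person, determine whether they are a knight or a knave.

Consider Quinn. Suppose Quinn is a knave.
Then no assignment of the remaining roles makes every statement match its speaker's type — contradiction.
So Quinn is a knight.
Consider Beata. Suppose Beata is a knave.
Then Quinn's statement comes out false, contradicting Quinn being a knight.
So Beata is a knight.
With that fixed, Ewan's statement is true, so Ewan is a knight.
With that fixed, Ravi's statement is false, so Ravi is a knave.
With that fixed, Rosa's statement is false, so Rosa is a knave.

Quinn: knight, Beata: knight, Ravi: knave, Rosa: knave, Ewan: knight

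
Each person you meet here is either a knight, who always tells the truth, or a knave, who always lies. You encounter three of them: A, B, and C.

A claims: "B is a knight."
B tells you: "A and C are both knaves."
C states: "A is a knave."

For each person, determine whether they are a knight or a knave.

Consider A. Suppose A is a knight.
Then no assignment of the remaining roles makes every statement match its speaker's type — contradiction.
So A is a knave.
With that fixed, C's statement is true, so C is a knight.
With that fixed, B's statement is false, so B is a knave.

A: knave, B: knave, C: knight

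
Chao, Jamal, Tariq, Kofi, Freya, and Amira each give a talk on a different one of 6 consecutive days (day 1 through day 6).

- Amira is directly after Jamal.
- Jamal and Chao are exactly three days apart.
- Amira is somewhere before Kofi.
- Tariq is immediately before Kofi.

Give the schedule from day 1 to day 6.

Jamal, Amira, Freya, Chao, Tariq, Kofi

From clue 1: Jamal is in {1,2,3,4,5}.
From clues 1–2: Chao is in {1,2,4,5,6}.
From clues 1–3: Chao is in {1,4,5,6}.
From clues 1–4: Jamal → day 1, Amira → day 2, Freya → day 3, Chao → day 4, Tariq → day 5, Kofi → day 6.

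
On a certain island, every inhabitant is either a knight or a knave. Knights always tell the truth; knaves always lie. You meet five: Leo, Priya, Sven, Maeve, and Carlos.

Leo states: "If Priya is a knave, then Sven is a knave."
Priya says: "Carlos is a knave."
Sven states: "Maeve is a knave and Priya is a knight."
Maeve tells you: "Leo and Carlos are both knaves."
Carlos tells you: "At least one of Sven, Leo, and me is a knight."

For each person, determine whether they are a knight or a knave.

Leo: knight, Priya: knave, Sven: knave, Maeve: knave, Carlos: knight

Consider Leo. Suppose Leo is a knave.
Then no assignment of the remaining roles makes every statement match its speaker's type — contradiction.
So Leo is a knight.
With that fixed, Maeve's statement is false, so Maeve is a knave.
With that fixed, Carlos's statement is true, so Carlos is a knight.
With that fixed, Priya's statement is false, so Priya is a knave.
With that fixed, Sven's statement is false, so Sven is a knave.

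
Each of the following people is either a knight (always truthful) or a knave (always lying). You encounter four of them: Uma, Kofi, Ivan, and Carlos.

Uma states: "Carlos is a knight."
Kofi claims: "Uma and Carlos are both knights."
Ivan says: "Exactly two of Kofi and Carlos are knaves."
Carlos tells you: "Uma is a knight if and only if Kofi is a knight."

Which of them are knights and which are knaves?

Consider Uma. Suppose Uma is a knave.
Then no assignment of the remaining roles makes every statement match its speaker's type — contradiction.
So Uma is a knight.
Consider Kofi. Suppose Kofi is a knave.
Then no assignment of the remaining roles makes every statement match its speaker's type — contradiction.
So Kofi is a knight.
With that fixed, Ivan's statement is false, so Ivan is a knave.
With that fixed, Carlos's statement is true, so Carlos is a knight.

Uma: knight, Kofi: knight, Ivan: knave, Carlos: knight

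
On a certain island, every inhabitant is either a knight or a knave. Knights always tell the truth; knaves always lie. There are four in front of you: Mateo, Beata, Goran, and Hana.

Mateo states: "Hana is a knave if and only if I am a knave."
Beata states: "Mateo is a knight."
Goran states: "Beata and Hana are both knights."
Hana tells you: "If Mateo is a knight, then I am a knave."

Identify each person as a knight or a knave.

Mateo: knave, Beata: knave, Goran: knave, Hana: knight

Consider Mateo. Suppose Mateo is a knight.
Then whichever role Hana has, Hana's statement has the wrong truth value — contradiction.
So Mateo is a knave.
With that fixed, Beata's statement is false, so Beata is a knave.
With that fixed, Goran's statement is false, so Goran is a knave.
With that fixed, Hana's statement is true, so Hana is a knight.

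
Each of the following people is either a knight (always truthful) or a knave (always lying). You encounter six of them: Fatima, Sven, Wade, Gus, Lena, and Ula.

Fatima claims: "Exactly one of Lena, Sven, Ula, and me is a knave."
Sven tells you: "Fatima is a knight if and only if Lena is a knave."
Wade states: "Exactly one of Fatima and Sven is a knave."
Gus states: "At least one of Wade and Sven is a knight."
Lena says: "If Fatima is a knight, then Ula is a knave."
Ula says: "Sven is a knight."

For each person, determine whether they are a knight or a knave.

Fatima: knight, Sven: knight, Wade: knave, Gus: knight, Lena: knave, Ula: knight

Consider Fatima. Suppose Fatima is a knave.
Then no assignment of the remaining roles makes every statement match its speaker's type — contradiction.
So Fatima is a knight.
Consider Sven. Suppose Sven is a knave.
Then no assignment of the remaining roles makes every statement match its speaker's type — contradiction.
So Sven is a knight.
With that fixed, Wade's statement is false, so Wade is a knave.
With that fixed, Gus's statement is true, so Gus is a knight.
With that fixed, Ula's statement is true, so Ula is a knight.
With that fixed, Lena's statement is false, so Lena is a knave.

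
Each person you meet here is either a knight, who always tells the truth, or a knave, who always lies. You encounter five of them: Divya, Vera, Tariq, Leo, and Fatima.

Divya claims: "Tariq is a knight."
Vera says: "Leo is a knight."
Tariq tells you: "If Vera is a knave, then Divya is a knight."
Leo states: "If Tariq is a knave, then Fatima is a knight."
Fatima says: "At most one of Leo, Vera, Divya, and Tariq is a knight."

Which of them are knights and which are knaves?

Divya: knight, Vera: knight, Tariq: knight, Leo: knight, Fatima: knave

Consider Divya. Suppose Divya is a knave.
Then no assignment of the remaining roles makes every statement match its speaker's type — contradiction.
So Divya is a knight.
With that fixed, Tariq's statement is true, so Tariq is a knight.
With that fixed, Leo's statement is true, so Leo is a knight.
With that fixed, Fatima's statement is false, so Fatima is a knave.
With that fixed, Vera's statement is true, so Vera is a knight.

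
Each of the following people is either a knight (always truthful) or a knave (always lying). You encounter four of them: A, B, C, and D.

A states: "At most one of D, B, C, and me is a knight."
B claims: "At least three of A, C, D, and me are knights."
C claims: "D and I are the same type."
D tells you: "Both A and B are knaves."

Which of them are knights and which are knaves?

A: knave, B: knave, C: knight, D: knight

Consider A. Suppose A is a knight.
Then no assignment of the remaining roles makes every statement match its speaker's type — contradiction.
So A is a knave.
Consider B. Suppose B is a knight.
Then no assignment of the remaining roles makes every statement match its speaker's type — contradiction.
So B is a knave.
With that fixed, D's statement is true, so D is a knight.
Consider C. Suppose C is a knave.
Then A's statement comes out true, contradicting A being a knave.
So C is a knight.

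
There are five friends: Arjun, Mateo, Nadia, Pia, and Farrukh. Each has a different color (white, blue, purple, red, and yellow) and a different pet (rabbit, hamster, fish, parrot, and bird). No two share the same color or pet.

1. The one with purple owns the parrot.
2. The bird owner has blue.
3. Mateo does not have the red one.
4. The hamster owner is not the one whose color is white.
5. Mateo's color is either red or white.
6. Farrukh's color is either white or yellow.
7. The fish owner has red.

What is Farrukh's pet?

hamster

With clues 1–6, bird and parrot are impossible for Farrukh's pet.
With clues 1–7, fish and rabbit are impossible for Farrukh's pet.
That leaves hamster.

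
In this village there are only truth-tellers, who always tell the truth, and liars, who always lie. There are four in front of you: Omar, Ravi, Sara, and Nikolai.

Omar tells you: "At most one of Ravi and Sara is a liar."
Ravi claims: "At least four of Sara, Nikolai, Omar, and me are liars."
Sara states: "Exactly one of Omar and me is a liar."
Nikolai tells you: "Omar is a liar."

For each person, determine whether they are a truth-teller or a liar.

Omar: liar, Ravi: liar, Sara: liar, Nikolai: truth-teller

Consider Omar. Suppose Omar is a truth-teller.
Then whichever role Sara has, Sara's statement has the wrong truth value — contradiction.
So Omar is a liar.
With that fixed, Nikolai's statement is true, so Nikolai is a truth-teller.
With that fixed, Ravi's statement is false, so Ravi is a liar.
Consider Sara. Suppose Sara is a truth-teller.
Then Omar's statement comes out true, contradicting Omar being a liar.
So Sara is a liar.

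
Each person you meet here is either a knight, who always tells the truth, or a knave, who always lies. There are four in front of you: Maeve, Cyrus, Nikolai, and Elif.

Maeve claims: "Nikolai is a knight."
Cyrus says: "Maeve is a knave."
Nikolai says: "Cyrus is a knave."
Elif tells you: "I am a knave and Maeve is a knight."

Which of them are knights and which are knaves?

Maeve: knave, Cyrus: knight, Nikolai: knave, Elif: knave

Consider Maeve. Suppose Maeve is a knight.
Then whichever role Elif has, Elif's statement has the wrong truth value — contradiction.
So Maeve is a knave.
With that fixed, Cyrus's statement is true, so Cyrus is a knight.
With that fixed, Nikolai's statement is false, so Nikolai is a knave.
With that fixed, Elif's statement is false, so Elif is a knave.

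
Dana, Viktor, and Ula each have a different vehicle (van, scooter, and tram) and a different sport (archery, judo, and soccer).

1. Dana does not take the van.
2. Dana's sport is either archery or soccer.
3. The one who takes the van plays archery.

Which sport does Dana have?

With clues 1–2, judo is impossible for Dana's sport.
With clues 1–3, archery is impossible for Dana's sport.
That leaves soccer.

soccer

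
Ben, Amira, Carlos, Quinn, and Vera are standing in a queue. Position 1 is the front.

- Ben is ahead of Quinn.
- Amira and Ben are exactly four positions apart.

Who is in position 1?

Ben

With clue 1, Quinn is ruled out for position 1.
With clues 1–2, Amira, Carlos, and Vera are ruled out for position 1.
So position 1 is Ben.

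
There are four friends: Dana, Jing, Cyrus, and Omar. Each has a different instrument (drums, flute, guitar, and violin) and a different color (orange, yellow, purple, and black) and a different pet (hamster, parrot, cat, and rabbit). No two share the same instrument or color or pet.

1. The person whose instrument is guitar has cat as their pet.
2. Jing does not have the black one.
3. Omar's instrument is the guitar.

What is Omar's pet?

With clues 1–3, hamster, parrot, and rabbit are impossible for Omar's pet.
That leaves cat.

cat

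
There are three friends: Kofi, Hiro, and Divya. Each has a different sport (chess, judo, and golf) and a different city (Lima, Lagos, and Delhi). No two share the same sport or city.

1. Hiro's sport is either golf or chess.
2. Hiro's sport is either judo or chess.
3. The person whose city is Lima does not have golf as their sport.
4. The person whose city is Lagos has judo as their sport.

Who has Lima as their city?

With clues 1–4, Divya and Kofi are impossible for the one with city Lima.
That leaves Hiro.

Hiro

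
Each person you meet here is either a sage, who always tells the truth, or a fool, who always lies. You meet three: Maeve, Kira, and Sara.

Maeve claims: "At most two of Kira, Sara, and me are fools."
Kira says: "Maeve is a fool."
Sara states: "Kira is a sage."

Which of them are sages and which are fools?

Consider Maeve. Suppose Maeve is a fool.
Then no assignment of the remaining roles makes every statement match its speaker's type — contradiction.
So Maeve is a sage.
With that fixed, Kira's statement is false, so Kira is a fool.
With that fixed, Sara's statement is false, so Sara is a fool.

Maeve: sage, Kira: fool, Sara: fool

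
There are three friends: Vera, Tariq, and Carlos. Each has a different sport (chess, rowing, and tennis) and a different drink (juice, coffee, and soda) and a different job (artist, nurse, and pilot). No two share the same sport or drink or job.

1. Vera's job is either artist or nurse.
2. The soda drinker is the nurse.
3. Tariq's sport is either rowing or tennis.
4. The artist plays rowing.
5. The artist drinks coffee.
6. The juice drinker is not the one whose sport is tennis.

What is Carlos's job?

pilot

With clues 1–6, artist and nurse are impossible for Carlos's job.
That leaves pilot.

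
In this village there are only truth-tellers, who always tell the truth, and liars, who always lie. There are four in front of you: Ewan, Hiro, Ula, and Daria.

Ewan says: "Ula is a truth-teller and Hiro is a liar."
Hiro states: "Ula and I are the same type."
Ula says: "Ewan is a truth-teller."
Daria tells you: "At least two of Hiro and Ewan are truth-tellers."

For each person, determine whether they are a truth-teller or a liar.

Consider Ewan. Suppose Ewan is a liar.
Then no assignment of the remaining roles makes every statement match its speaker's type — contradiction.
So Ewan is a truth-teller.
With that fixed, Ula's statement is true, so Ula is a truth-teller.
Consider Hiro. Suppose Hiro is a truth-teller.
Then Ewan's statement comes out false, contradicting Ewan being a truth-teller.
So Hiro is a liar.
With that fixed, Daria's statement is false, so Daria is a liar.

Ewan: truth-teller, Hiro: liar, Ula: truth-teller, Daria: liar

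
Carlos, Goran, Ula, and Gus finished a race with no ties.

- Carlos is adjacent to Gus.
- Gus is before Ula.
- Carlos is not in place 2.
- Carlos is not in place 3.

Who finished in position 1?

Carlos

With clues 1–2, Ula is ruled out for place 1.
With clues 1–3, Gus is ruled out for place 1.
With clues 1–4, Goran is ruled out for place 1.
So place 1 is Carlos.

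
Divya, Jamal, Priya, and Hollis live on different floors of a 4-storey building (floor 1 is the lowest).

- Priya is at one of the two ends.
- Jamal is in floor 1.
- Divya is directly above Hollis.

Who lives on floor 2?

Hollis

With clue 1, Priya is ruled out for floor 2.
With clues 1–2, Jamal is ruled out for floor 2.
With clues 1–3, Divya is ruled out for floor 2.
So floor 2 is Hollis.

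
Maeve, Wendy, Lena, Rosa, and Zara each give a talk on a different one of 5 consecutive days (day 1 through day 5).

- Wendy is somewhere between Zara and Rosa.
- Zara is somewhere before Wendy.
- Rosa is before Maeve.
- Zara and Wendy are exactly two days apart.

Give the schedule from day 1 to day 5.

From clue 1: Wendy is in {2,3,4}.
From clues 1–3: Maeve is in {4,5}.
From clues 1–4: Zara → day 1, Lena → day 2, Wendy → day 3, Rosa → day 4, Maeve → day 5.

Zara, Lena, Wendy, Rosa, Maeve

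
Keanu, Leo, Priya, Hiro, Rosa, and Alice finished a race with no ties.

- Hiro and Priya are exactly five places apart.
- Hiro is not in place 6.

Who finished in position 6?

Priya

With clue 1, Alice, Keanu, Leo, and Rosa are ruled out for place 6.
With clues 1–2, Hiro is ruled out for place 6.
So place 6 is Priya.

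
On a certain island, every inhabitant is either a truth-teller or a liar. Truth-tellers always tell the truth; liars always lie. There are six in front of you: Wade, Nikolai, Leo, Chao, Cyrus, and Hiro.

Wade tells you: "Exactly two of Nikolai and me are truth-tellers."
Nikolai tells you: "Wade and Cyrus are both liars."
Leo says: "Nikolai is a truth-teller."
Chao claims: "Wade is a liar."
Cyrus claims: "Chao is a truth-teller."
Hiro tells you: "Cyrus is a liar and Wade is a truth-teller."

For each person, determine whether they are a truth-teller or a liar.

Wade: liar, Nikolai: liar, Leo: liar, Chao: truth-teller, Cyrus: truth-teller, Hiro: liar

Consider Wade. Suppose Wade is a truth-teller.
Then no assignment of the remaining roles makes every statement match its speaker's type — contradiction.
So Wade is a liar.
With that fixed, Chao's statement is true, so Chao is a truth-teller.
With that fixed, Cyrus's statement is true, so Cyrus is a truth-teller.
With that fixed, Hiro's statement is false, so Hiro is a liar.
With that fixed, Nikolai's statement is false, so Nikolai is a liar.
With that fixed, Leo's statement is false, so Leo is a liar.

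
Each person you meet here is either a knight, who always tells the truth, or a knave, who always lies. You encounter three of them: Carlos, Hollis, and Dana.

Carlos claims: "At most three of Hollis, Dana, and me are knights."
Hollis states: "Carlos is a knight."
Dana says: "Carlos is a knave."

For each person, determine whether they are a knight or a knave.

Regardless of anyone's role, Carlos's statement is true, so Carlos is a knight.
With that fixed, Hollis's statement is true, so Hollis is a knight.
With that fixed, Dana's statement is false, so Dana is a knave.

Carlos: knight, Hollis: knight, Dana: knave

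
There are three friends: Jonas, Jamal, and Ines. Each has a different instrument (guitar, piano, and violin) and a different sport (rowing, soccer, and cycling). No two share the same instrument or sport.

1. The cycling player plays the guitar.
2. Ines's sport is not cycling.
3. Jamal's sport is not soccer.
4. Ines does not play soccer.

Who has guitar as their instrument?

Jamal

With clues 1–2, Ines is impossible for the one with instrument guitar.
With clues 1–4, Jonas is impossible for the one with instrument guitar.
That leaves Jamal.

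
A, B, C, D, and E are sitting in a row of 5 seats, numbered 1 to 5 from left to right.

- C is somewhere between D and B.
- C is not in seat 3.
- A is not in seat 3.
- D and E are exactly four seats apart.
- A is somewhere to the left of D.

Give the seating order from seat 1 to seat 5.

From clue 1: C is in {2,3,4}.
From clues 1–2: C is in {2,4}.
From clues 1–4: B → seat 3.
From clues 1–5: E → seat 1, A → seat 2, C → seat 4, D → seat 5.

E, A, B, C, D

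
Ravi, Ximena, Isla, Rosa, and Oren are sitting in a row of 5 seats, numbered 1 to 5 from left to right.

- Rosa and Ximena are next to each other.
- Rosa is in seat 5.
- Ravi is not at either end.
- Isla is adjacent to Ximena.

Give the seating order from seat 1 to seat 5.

From clues 1–2: Ximena → seat 4, Rosa → seat 5.
From clues 1–3: Ravi is in {2,3}.
From clues 1–4: Oren → seat 1, Ravi → seat 2, Isla → seat 3.

Oren, Ravi, Isla, Ximena, Rosa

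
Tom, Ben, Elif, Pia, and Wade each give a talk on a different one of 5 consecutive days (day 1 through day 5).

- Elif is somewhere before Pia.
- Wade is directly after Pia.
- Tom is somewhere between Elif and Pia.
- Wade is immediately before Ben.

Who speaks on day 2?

With clues 1–2, Wade is ruled out for day 2.
With clues 1–3, Pia is ruled out for day 2.
With clues 1–4, Ben and Elif are ruled out for day 2.
So day 2 is Tom.

Tom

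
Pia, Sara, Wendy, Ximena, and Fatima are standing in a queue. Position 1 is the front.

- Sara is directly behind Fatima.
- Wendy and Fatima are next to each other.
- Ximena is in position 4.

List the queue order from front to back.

Wendy, Fatima, Sara, Ximena, Pia

From clue 1: Sara is in {2,3,4,5}.
From clues 1–2: Sara is in {3,4,5}.
From clues 1–3: Wendy → position 1, Fatima → position 2, Sara → position 3, Ximena → position 4, Pia → position 5.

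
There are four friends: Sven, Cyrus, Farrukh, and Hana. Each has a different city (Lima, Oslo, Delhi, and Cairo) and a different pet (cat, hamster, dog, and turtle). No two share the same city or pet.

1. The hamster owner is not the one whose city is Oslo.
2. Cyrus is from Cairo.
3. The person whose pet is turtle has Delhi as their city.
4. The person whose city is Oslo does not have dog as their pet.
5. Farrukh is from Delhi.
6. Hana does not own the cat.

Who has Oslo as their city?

With clues 1–2, Cyrus is impossible for the one with city Oslo.
With clues 1–5, Farrukh is impossible for the one with city Oslo.
With clues 1–6, Hana is impossible for the one with city Oslo.
That leaves Sven.

Sven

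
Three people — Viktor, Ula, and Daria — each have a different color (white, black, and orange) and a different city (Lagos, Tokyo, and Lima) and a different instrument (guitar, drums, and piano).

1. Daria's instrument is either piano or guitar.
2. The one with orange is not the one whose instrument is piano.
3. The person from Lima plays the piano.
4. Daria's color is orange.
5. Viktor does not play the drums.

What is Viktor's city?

Lima

With clues 1–5, Lagos and Tokyo are impossible for Viktor's city.
That leaves Lima.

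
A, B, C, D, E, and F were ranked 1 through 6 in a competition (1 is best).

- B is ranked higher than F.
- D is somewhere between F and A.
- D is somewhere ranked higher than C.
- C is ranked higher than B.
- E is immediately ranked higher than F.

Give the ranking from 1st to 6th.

From clue 1: B is in {1,2,3,4,5}.
From clues 1–2: D is in {2,3,4,5}.
From clues 1–3: D is in {2,3,4}.
From clues 1–4: A is in {1,2}.
From clues 1–5: A → rank 1, D → rank 2, C → rank 3, B → rank 4, E → rank 5, F → rank 6.

A, D, C, B, E, F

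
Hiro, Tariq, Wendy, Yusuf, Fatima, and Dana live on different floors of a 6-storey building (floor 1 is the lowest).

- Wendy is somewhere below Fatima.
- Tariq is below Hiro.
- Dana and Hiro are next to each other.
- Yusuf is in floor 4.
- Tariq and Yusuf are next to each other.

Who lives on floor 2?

With clues 1–4, Yusuf is ruled out for floor 2.
With clues 1–5, Dana, Hiro, Tariq, and Wendy are ruled out for floor 2.
So floor 2 is Fatima.

Fatima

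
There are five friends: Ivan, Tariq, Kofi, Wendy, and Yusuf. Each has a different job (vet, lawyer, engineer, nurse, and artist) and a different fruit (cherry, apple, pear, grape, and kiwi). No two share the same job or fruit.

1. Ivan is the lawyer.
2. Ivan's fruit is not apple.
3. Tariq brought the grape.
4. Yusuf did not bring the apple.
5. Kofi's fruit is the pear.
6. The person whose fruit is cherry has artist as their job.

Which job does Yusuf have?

artist

Clue 1 rules out lawyer for Yusuf's job.
With clues 1–6, engineer, nurse, and vet are impossible for Yusuf's job.
That leaves artist.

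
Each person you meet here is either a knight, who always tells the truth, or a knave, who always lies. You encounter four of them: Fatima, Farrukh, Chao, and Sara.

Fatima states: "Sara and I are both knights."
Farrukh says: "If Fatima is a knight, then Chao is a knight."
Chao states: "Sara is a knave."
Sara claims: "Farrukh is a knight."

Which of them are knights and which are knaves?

Consider Fatima. Suppose Fatima is a knight.
Then no assignment of the remaining roles makes every statement match its speaker's type — contradiction.
So Fatima is a knave.
With that fixed, Farrukh's statement is true, so Farrukh is a knight.
With that fixed, Sara's statement is true, so Sara is a knight.
With that fixed, Chao's statement is false, so Chao is a knave.

Fatima: knave, Farrukh: knight, Chao: knave, Sara: knight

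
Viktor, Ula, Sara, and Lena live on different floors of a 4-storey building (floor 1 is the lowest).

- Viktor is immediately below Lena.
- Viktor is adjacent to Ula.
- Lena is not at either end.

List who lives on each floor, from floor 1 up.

From clue 1: Viktor is in {1,2,3}.
From clues 1–2: Viktor is in {2,3}.
From clues 1–3: Ula → floor 1, Viktor → floor 2, Lena → floor 3, Sara → floor 4.

Ula, Viktor, Lena, Sara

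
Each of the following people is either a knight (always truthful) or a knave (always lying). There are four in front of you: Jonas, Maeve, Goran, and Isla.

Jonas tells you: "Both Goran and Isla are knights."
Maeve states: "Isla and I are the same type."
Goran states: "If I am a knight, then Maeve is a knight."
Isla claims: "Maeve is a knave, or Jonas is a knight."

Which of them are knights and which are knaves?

Consider Jonas. Suppose Jonas is a knave.
Then no assignment of the remaining roles makes every statement match its speaker's type — contradiction.
So Jonas is a knight.
With that fixed, Isla's statement is true, so Isla is a knight.
Consider Maeve. Suppose Maeve is a knave.
Then whichever role Goran has, Goran's statement has the wrong truth value — contradiction.
So Maeve is a knight.
With that fixed, Goran's statement is true, so Goran is a knight.

Jonas: knight, Maeve: knight, Goran: knight, Isla: knight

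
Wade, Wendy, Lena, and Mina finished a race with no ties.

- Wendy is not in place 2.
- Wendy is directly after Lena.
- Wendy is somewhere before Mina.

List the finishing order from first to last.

Wade, Lena, Wendy, Mina

From clue 1: Wendy is in {1,3,4}.
From clues 1–2: Wendy is in {3,4}.
From clues 1–3: Wade → place 1, Lena → place 2, Wendy → place 3, Mina → place 4.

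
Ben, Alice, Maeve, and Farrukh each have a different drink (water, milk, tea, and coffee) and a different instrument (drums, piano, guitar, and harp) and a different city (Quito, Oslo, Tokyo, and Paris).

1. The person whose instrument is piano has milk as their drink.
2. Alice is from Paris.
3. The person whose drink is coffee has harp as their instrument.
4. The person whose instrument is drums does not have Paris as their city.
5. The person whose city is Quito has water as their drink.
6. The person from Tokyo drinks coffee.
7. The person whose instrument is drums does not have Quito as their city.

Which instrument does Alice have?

piano

With clues 1–4, drums is impossible for Alice's instrument.
With clues 1–6, harp is impossible for Alice's instrument.
With clues 1–7, guitar is impossible for Alice's instrument.
That leaves piano.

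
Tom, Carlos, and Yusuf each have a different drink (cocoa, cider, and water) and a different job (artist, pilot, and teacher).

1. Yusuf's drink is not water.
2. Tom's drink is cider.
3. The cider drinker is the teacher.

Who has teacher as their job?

With clues 1–3, Carlos and Yusuf are impossible for the one with job teacher.
That leaves Tom.

Tom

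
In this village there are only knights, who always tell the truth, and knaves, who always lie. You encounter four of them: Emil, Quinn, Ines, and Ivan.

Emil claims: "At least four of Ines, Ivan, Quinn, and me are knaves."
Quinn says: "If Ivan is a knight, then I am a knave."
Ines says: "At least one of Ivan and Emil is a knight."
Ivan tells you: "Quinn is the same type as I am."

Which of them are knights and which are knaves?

Consider Emil. Suppose Emil is a knight.
Then Emil's own statement would have to be true, but it can't be — contradiction.
So Emil is a knave.
Consider Quinn. Suppose Quinn is a knave.
Then Quinn's own statement would have to be false, but it can't be — contradiction.
So Quinn is a knight.
Consider Ines. Suppose Ines is a knight.
Then no assignment of the remaining roles makes every statement match its speaker's type — contradiction.
So Ines is a knave.
Consider Ivan. Suppose Ivan is a knight.
Then Quinn's statement comes out false, contradicting Quinn being a knight.
So Ivan is a knave.

Emil: knave, Quinn: knight, Ines: knave, Ivan: knave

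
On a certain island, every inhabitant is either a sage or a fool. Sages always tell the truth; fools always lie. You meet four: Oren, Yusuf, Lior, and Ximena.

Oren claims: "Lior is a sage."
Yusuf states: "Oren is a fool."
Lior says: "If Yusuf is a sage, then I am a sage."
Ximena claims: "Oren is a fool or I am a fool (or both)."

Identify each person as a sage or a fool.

Oren: fool, Yusuf: sage, Lior: fool, Ximena: sage

Consider Oren. Suppose Oren is a sage.
Then whichever role Ximena has, Ximena's statement has the wrong truth value — contradiction.
So Oren is a fool.
With that fixed, Yusuf's statement is true, so Yusuf is a sage.
With that fixed, Ximena's statement is true, so Ximena is a sage.
Consider Lior. Suppose Lior is a sage.
Then Oren's statement comes out true, contradicting Oren being a fool.
So Lior is a fool.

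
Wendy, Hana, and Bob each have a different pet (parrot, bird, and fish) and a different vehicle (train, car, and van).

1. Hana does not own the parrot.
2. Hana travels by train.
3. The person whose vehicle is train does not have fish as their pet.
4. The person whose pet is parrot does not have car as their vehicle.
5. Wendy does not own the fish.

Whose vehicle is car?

Bob

With clues 1–2, Hana is impossible for the one with vehicle car.
With clues 1–5, Wendy is impossible for the one with vehicle car.
That leaves Bob.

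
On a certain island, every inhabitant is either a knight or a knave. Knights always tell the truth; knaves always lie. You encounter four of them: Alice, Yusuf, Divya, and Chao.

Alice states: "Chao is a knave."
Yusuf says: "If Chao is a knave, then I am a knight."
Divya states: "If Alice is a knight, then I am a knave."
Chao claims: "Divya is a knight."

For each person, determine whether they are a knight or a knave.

Consider Alice. Suppose Alice is a knight.
Then whichever role Divya has, Divya's statement has the wrong truth value — contradiction.
So Alice is a knave.
With that fixed, Divya's statement is true, so Divya is a knight.
With that fixed, Chao's statement is true, so Chao is a knight.
With that fixed, Yusuf's statement is true, so Yusuf is a knight.

Alice: knave, Yusuf: knight, Divya: knight, Chao: knight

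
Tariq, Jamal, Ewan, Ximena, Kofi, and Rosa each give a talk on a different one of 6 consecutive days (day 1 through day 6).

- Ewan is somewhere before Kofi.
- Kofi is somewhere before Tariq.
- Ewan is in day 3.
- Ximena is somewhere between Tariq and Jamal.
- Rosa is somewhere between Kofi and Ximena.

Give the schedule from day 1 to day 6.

From clue 1: Ewan is in {1,2,3,4,5}.
From clues 1–2: Tariq is in {3,4,5,6}.
From clues 1–3: Ewan → day 3.
From clues 1–4: Tariq is in {5,6}.
From clues 1–5: Jamal → day 1, Ximena → day 2, Rosa → day 4, Kofi → day 5, Tariq → day 6.

Jamal, Ximena, Ewan, Rosa, Kofi, Tariq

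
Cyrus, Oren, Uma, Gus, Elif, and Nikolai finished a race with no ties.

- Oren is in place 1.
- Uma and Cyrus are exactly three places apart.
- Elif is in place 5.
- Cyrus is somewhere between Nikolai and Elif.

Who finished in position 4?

With clue 1, Oren is ruled out for place 4.
With clues 1–2, Cyrus and Uma are ruled out for place 4.
With clues 1–3, Elif is ruled out for place 4.
With clues 1–4, Nikolai is ruled out for place 4.
So place 4 is Gus.

Gus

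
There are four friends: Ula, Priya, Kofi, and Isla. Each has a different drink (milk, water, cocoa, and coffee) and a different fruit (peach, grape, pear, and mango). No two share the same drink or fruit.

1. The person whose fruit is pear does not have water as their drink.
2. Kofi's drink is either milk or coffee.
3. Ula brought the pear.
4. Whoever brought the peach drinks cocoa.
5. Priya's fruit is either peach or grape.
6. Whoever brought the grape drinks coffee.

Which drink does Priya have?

cocoa

With clues 1–4, coffee and milk are impossible for Priya's drink.
With clues 1–6, water is impossible for Priya's drink.
That leaves cocoa.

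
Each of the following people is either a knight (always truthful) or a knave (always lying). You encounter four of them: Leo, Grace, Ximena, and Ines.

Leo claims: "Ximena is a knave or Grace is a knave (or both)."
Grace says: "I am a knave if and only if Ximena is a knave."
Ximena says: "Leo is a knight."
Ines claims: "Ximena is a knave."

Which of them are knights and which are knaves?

Consider Leo. Suppose Leo is a knave.
Then no assignment of the remaining roles makes every statement match its speaker's type — contradiction.
So Leo is a knight.
With that fixed, Ximena's statement is true, so Ximena is a knight.
With that fixed, Ines's statement is false, so Ines is a knave.
Consider Grace. Suppose Grace is a knight.
Then Leo's statement comes out false, contradicting Leo being a knight.
So Grace is a knave.

Leo: knight, Grace: knave, Ximena: knight, Ines: knave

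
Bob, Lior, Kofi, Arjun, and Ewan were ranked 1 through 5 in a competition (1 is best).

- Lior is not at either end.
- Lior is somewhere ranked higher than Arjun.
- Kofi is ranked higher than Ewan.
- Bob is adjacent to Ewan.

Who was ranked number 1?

With clue 1, Lior is ruled out for rank 1.
With clues 1–2, Arjun is ruled out for rank 1.
With clues 1–3, Ewan is ruled out for rank 1.
With clues 1–4, Bob is ruled out for rank 1.
So rank 1 is Kofi.

Kofi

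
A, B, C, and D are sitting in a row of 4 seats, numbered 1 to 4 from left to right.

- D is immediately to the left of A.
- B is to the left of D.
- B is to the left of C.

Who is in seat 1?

B

With clue 1, A is ruled out for seat 1.
With clues 1–2, D is ruled out for seat 1.
With clues 1–3, C is ruled out for seat 1.
So seat 1 is B.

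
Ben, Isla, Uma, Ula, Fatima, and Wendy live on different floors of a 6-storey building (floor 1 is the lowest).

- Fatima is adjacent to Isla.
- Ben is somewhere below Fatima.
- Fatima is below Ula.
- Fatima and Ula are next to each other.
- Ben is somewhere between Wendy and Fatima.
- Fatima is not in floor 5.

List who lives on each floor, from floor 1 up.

Wendy, Ben, Isla, Fatima, Ula, Uma

From clues 1–2: Ben is in {1,2,3,4}.
From clues 1–3: Ben is in {1,2,3}.
From clues 1–5: Ben is in {2,3}.
From clues 1–6: Wendy → floor 1, Ben → floor 2, Isla → floor 3, Fatima → floor 4, Ula → floor 5, Uma → floor 6.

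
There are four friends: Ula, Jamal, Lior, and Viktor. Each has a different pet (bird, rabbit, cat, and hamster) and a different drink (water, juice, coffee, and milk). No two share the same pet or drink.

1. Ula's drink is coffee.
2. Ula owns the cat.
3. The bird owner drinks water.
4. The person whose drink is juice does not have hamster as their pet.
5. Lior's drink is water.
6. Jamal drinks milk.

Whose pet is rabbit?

Viktor

With clues 1–2, Ula is impossible for the one with pet rabbit.
With clues 1–5, Lior is impossible for the one with pet rabbit.
With clues 1–6, Jamal is impossible for the one with pet rabbit.
That leaves Viktor.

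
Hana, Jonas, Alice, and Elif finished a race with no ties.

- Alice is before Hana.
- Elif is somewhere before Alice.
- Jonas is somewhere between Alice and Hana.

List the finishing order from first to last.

Elif, Alice, Jonas, Hana

From clue 1: Hana is in {2,3,4}.
From clues 1–2: Hana is in {3,4}.
From clues 1–3: Elif → place 1, Alice → place 2, Jonas → place 3, Hana → place 4.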